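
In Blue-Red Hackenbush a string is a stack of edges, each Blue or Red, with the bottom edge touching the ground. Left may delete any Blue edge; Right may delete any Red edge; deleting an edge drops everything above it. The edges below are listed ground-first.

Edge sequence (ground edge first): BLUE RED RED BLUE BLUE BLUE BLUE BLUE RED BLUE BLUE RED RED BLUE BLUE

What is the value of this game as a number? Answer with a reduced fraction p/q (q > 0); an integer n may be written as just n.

8039/16384

v_1 [B]  L=[0]  R=[(no moves)]  so 1
v_2 [BR]  L=[0]  R=[1]  so 1/2
v_3 [BRR]  L=[0]  R=[1/2, 1]  so 1/4
v_4 [BRRB]  L=[0, 1/4]  R=[1/2, 1]  so 3/8
v_5 [BRRBB]  L=[0, 1/4, 3/8]  R=[1/2, 1]  so 7/16
v_6 [BRRBBB]  L=[0, 1/4, 3/8, 7/16]  R=[1/2, 1]  so 15/32
v_7 [BRRBBBB]  L=[0, 1/4, 3/8, 7/16, 15/32]  R=[1/2, 1]  so 31/64
v_8 [BRRBBBBB]  L=[0, 1/4, 3/8, 7/16, 15/32, 31/64]  R=[1/2, 1]  so 63/128
v_9 [BRRBBBBBR]  L=[0, 1/4, 3/8, 7/16, 15/32, 31/64]  R=[63/128, 1/2, 1]  so 125/256
v_10 [BRRBBBBBRB]  L=[0, 1/4, 3/8, 7/16, 15/32, 31/64, 125/256]  R=[63/128, 1/2, 1]  so 251/512
v_11 [BRRBBBBBRBB]  L=[0, 1/4, 3/8, 7/16, 15/32, 31/64, 125/256, 251/512]  R=[63/128, 1/2, 1]  so 503/1024
v_12 [BRRBBBBBRBBR]  L=[0, 1/4, 3/8, 7/16, 15/32, 31/64, 125/256, 251/512]  R=[503/1024, 63/128, 1/2, 1]  so 1005/2048
v_13 [BRRBBBBBRBBRR]  L=[0, 1/4, 3/8, 7/16, 15/32, 31/64, 125/256, 251/512]  R=[1005/2048, 503/1024, 63/128, 1/2, 1]  so 2009/4096
v_14 [BRRBBBBBRBBRRB]  L=[0, 1/4, 3/8, 7/16, 15/32, 31/64, 125/256, 251/512, 2009/4096]  R=[1005/2048, 503/1024, 63/128, 1/2, 1]  so 4019/8192
v_15 [BRRBBBBBRBBRRBB]  L=[0, 1/4, 3/8, 7/16, 15/32, 31/64, 125/256, 251/512, 2009/4096, 4019/8192]  R=[1005/2048, 503/1024, 63/128, 1/2, 1]  so 8039/16384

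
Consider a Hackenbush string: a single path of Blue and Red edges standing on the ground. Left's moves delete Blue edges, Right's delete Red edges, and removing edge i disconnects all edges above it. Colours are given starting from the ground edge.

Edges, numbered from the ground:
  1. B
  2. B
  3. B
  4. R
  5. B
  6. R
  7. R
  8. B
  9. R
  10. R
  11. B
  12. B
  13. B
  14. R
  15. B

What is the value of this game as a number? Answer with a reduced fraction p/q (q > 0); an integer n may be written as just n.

10555/4096

value_1 [B]  L=[0]  R=[(no moves)]  gives 1
value_2 [BB]  L=[0; 1]  R=[(no moves)]  gives 2
value_3 [BBB]  L=[0; 1; 2]  R=[(no moves)]  gives 3
value_4 [BBBR]  L=[0; 1; 2]  R=[3]  gives 5/2
value_5 [BBBRB]  L=[0; 1; 2; 5/2]  R=[3]  gives 11/4
value_6 [BBBRBR]  L=[0; 1; 2; 5/2]  R=[11/4; 3]  gives 21/8
value_7 [BBBRBRR]  L=[0; 1; 2; 5/2]  R=[21/8; 11/4; 3]  gives 41/16
value_8 [BBBRBRRB]  L=[0; 1; 2; 5/2; 41/16]  R=[21/8; 11/4; 3]  gives 83/32
value_9 [BBBRBRRBR]  L=[0; 1; 2; 5/2; 41/16]  R=[83/32; 21/8; 11/4; 3]  gives 165/64
value_10 [BBBRBRRBRR]  L=[0; 1; 2; 5/2; 41/16]  R=[165/64; 83/32; 21/8; 11/4; 3]  gives 329/128
value_11 [BBBRBRRBRRB]  L=[0; 1; 2; 5/2; 41/16; 329/128]  R=[165/64; 83/32; 21/8; 11/4; 3]  gives 659/256
value_12 [BBBRBRRBRRBB]  L=[0; 1; 2; 5/2; 41/16; 329/128; 659/256]  R=[165/64; 83/32; 21/8; 11/4; 3]  gives 1319/512
value_13 [BBBRBRRBRRBBB]  L=[0; 1; 2; 5/2; 41/16; 329/128; 659/256; 1319/512]  R=[165/64; 83/32; 21/8; 11/4; 3]  gives 2639/1024
value_14 [BBBRBRRBRRBBBR]  L=[0; 1; 2; 5/2; 41/16; 329/128; 659/256; 1319/512]  R=[2639/1024; 165/64; 83/32; 21/8; 11/4; 3]  gives 5277/2048
value_15 [BBBRBRRBRRBBBRB]  L=[0; 1; 2; 5/2; 41/16; 329/128; 659/256; 1319/512; 5277/2048]  R=[2639/1024; 165/64; 83/32; 21/8; 11/4; 3]  gives 10555/4096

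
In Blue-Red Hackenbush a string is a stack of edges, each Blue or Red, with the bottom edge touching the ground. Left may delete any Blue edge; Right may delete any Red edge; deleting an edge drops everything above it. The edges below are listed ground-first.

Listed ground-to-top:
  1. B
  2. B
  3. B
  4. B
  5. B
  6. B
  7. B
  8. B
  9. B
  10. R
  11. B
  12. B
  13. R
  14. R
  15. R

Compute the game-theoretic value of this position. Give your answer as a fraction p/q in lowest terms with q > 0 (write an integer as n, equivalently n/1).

val(B) = { 0 | none } → 1
val(BB) = { 0, 1 | none } → 2
val(BBB) = { 0, 1, 2 | none } → 3
val(BBBB) = { 0, 1, 2, 3 | none } → 4
val(BBBBB) = { 0, 1, 2, 3, 4 | none } → 5
val(BBBBBB) = { 0, 1, 2, 3, 4, 5 | none } → 6
val(BBBBBBB) = { 0, 1, 2, 3, 4, 5, 6 | none } → 7
val(BBBBBBBB) = { 0, 1, 2, 3, 4, 5, 6, 7 | none } → 8
val(BBBBBBBBB) = { 0, 1, 2, 3, 4, 5, 6, 7, 8 | none } → 9
val(BBBBBBBBBR) = { 0, 1, 2, 3, 4, 5, 6, 7, 8 | 9 } → 17/2
val(BBBBBBBBBRB) = { 0, 1, 2, 3, 4, 5, 6, 7, 8, 17/2 | 9 } → 35/4
val(BBBBBBBBBRBB) = { 0, 1, 2, 3, 4, 5, 6, 7, 8, 17/2, 35/4 | 9 } → 71/8
val(BBBBBBBBBRBBR) = { 0, 1, 2, 3, 4, 5, 6, 7, 8, 17/2, 35/4 | 71/8, 9 } → 141/16
val(BBBBBBBBBRBBRR) = { 0, 1, 2, 3, 4, 5, 6, 7, 8, 17/2, 35/4 | 141/16, 71/8, 9 } → 281/32
val(BBBBBBBBBRBBRRR) = { 0, 1, 2, 3, 4, 5, 6, 7, 8, 17/2, 35/4 | 281/32, 141/16, 71/8, 9 } → 561/64

561/64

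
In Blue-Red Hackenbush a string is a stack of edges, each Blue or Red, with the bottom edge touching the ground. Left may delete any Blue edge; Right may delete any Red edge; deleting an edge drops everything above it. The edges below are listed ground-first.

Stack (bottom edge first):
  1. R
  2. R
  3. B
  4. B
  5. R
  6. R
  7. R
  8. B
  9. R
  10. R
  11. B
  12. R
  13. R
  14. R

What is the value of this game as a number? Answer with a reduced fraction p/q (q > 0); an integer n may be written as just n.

-5999/4096

Build value(s[:k]) for k = 1..14, string s = R R B B R R R B R R B R R R.
value(R) = { — | 0 } ⇒ -1
value(RR) = { — | -1, 0 } ⇒ -2
value(RRB) = { -2 | -1, 0 } ⇒ -3/2
value(RRBB) = { -2, -3/2 | -1, 0 } ⇒ -5/4
value(RRBBR) = { -2, -3/2 | -5/4, -1, 0 } ⇒ -11/8
value(RRBBRR) = { -2, -3/2 | -11/8, -5/4, -1, 0 } ⇒ -23/16
value(RRBBRRR) = { -2, -3/2 | -23/16, -11/8, -5/4, -1, 0 } ⇒ -47/32
value(RRBBRRRB) = { -2, -3/2, -47/32 | -23/16, -11/8, -5/4, -1, 0 } ⇒ -93/64
value(RRBBRRRBR) = { -2, -3/2, -47/32 | -93/64, -23/16, -11/8, -5/4, -1, 0 } ⇒ -187/128
value(RRBBRRRBRR) = { -2, -3/2, -47/32 | -187/128, -93/64, -23/16, -11/8, -5/4, -1, 0 } ⇒ -375/256
value(RRBBRRRBRRB) = { -2, -3/2, -47/32, -375/256 | -187/128, -93/64, -23/16, -11/8, -5/4, -1, 0 } ⇒ -749/512
value(RRBBRRRBRRBR) = { -2, -3/2, -47/32, -375/256 | -749/512, -187/128, -93/64, -23/16, -11/8, -5/4, -1, 0 } ⇒ -1499/1024
value(RRBBRRRBRRBRR) = { -2, -3/2, -47/32, -375/256 | -1499/1024, -749/512, -187/128, -93/64, -23/16, -11/8, -5/4, -1, 0 } ⇒ -2999/2048
value(RRBBRRRBRRBRRR) = { -2, -3/2, -47/32, -375/256 | -2999/2048, -1499/1024, -749/512, -187/128, -93/64, -23/16, -11/8, -5/4, -1, 0 } ⇒ -5999/4096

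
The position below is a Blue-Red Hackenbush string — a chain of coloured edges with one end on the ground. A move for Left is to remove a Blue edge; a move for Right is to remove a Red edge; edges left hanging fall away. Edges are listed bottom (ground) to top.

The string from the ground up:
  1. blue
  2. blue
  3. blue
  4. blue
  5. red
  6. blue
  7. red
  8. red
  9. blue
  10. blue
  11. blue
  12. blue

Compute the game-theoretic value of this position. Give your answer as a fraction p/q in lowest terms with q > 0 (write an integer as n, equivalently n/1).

927/256

1 of 12 · b · max L 0 · min R +∞ = 1
2 of 12 · bb · max L 1 · min R +∞ = 2
3 of 12 · bbb · max L 2 · min R +∞ = 3
4 of 12 · bbbb · max L 3 · min R +∞ = 4
5 of 12 · bbbbr · max L 3 · min R 4 = 7/2
6 of 12 · bbbbrb · max L 7/2 · min R 4 = 15/4
7 of 12 · bbbbrbr · max L 7/2 · min R 15/4 = 29/8
8 of 12 · bbbbrbrr · max L 7/2 · min R 29/8 = 57/16
9 of 12 · bbbbrbrrb · max L 57/16 · min R 29/8 = 115/32
10 of 12 · bbbbrbrrbb · max L 115/32 · min R 29/8 = 231/64
11 of 12 · bbbbrbrrbbb · max L 231/64 · min R 29/8 = 463/128
12 of 12 · bbbbrbrrbbbb · max L 463/128 · min R 29/8 = 927/256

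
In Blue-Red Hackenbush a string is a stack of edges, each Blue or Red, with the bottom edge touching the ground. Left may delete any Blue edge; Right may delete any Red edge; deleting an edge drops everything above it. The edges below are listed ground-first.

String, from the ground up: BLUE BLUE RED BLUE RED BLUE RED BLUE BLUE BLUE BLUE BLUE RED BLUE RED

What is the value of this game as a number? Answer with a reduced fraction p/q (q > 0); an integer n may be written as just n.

Build val(s[:k]) for k = 1..15, string s = BLUE BLUE RED BLUE RED BLUE RED BLUE BLUE BLUE BLUE BLUE RED BLUE RED.
B: Left { 0 }, Right { — } ⇒ simplest 1
BB: Left { 0, 1 }, Right { — } ⇒ simplest 2
BBR: Left { 0, 1 }, Right { 2 } ⇒ simplest 3/2
BBRB: Left { 0, 1, 3/2 }, Right { 2 } ⇒ simplest 7/4
BBRBR: Left { 0, 1, 3/2 }, Right { 7/4, 2 } ⇒ simplest 13/8
BBRBRB: Left { 0, 1, 3/2, 13/8 }, Right { 7/4, 2 } ⇒ simplest 27/16
BBRBRBR: Left { 0, 1, 3/2, 13/8 }, Right { 27/16, 7/4, 2 } ⇒ simplest 53/32
BBRBRBRB: Left { 0, 1, 3/2, 13/8, 53/32 }, Right { 27/16, 7/4, 2 } ⇒ simplest 107/64
BBRBRBRBB: Left { 0, 1, 3/2, 13/8, 53/32, 107/64 }, Right { 27/16, 7/4, 2 } ⇒ simplest 215/128
BBRBRBRBBB: Left { 0, 1, 3/2, 13/8, 53/32, 107/64, 215/128 }, Right { 27/16, 7/4, 2 } ⇒ simplest 431/256
BBRBRBRBBBB: Left { 0, 1, 3/2, 13/8, 53/32, 107/64, 215/128, 431/256 }, Right { 27/16, 7/4, 2 } ⇒ simplest 863/512
BBRBRBRBBBBB: Left { 0, 1, 3/2, 13/8, 53/32, 107/64, 215/128, 431/256, 863/512 }, Right { 27/16, 7/4, 2 } ⇒ simplest 1727/1024
BBRBRBRBBBBBR: Left { 0, 1, 3/2, 13/8, 53/32, 107/64, 215/128, 431/256, 863/512 }, Right { 1727/1024, 27/16, 7/4, 2 } ⇒ simplest 3453/2048
BBRBRBRBBBBBRB: Left { 0, 1, 3/2, 13/8, 53/32, 107/64, 215/128, 431/256, 863/512, 3453/2048 }, Right { 1727/1024, 27/16, 7/4, 2 } ⇒ simplest 6907/4096
BBRBRBRBBBBBRBR: Left { 0, 1, 3/2, 13/8, 53/32, 107/64, 215/128, 431/256, 863/512, 3453/2048 }, Right { 6907/4096, 1727/1024, 27/16, 7/4, 2 } ⇒ simplest 13813/8192

13813/8192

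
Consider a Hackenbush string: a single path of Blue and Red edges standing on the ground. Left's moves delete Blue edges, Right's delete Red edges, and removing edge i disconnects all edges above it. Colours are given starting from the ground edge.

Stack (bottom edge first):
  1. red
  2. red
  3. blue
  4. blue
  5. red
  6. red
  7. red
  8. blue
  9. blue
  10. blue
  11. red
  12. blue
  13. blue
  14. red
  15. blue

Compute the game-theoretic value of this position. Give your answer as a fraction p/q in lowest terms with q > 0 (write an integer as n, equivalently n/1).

g(r) = { none | 0 } ⇒ -1
g(rr) = { none | -1,0 } ⇒ -2
g(rrb) = { -2 | -1,0 } ⇒ -3/2
g(rrbb) = { -2,-3/2 | -1,0 } ⇒ -5/4
g(rrbbr) = { -2,-3/2 | -5/4,-1,0 } ⇒ -11/8
g(rrbbrr) = { -2,-3/2 | -11/8,-5/4,-1,0 } ⇒ -23/16
g(rrbbrrr) = { -2,-3/2 | -23/16,-11/8,-5/4,-1,0 } ⇒ -47/32
g(rrbbrrrb) = { -2,-3/2,-47/32 | -23/16,-11/8,-5/4,-1,0 } ⇒ -93/64
g(rrbbrrrbb) = { -2,-3/2,-47/32,-93/64 | -23/16,-11/8,-5/4,-1,0 } ⇒ -185/128
g(rrbbrrrbbb) = { -2,-3/2,-47/32,-93/64,-185/128 | -23/16,-11/8,-5/4,-1,0 } ⇒ -369/256
g(rrbbrrrbbbr) = { -2,-3/2,-47/32,-93/64,-185/128 | -369/256,-23/16,-11/8,-5/4,-1,0 } ⇒ -739/512
g(rrbbrrrbbbrb) = { -2,-3/2,-47/32,-93/64,-185/128,-739/512 | -369/256,-23/16,-11/8,-5/4,-1,0 } ⇒ -1477/1024
g(rrbbrrrbbbrbb) = { -2,-3/2,-47/32,-93/64,-185/128,-739/512,-1477/1024 | -369/256,-23/16,-11/8,-5/4,-1,0 } ⇒ -2953/2048
g(rrbbrrrbbbrbbr) = { -2,-3/2,-47/32,-93/64,-185/128,-739/512,-1477/1024 | -2953/2048,-369/256,-23/16,-11/8,-5/4,-1,0 } ⇒ -5907/4096
g(rrbbrrrbbbrbbrb) = { -2,-3/2,-47/32,-93/64,-185/128,-739/512,-1477/1024,-5907/4096 | -2953/2048,-369/256,-23/16,-11/8,-5/4,-1,0 } ⇒ -11813/8192

-11813/8192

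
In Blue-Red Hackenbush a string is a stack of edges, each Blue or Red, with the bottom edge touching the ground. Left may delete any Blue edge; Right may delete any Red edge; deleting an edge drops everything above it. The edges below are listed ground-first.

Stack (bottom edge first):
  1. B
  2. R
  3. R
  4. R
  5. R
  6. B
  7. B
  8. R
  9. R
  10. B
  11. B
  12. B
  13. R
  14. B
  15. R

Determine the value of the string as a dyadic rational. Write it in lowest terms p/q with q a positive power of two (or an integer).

step 1: add B to get B; options L={ 0 } R={ none } gives 1
step 2: add R to get BR; options L={ 0 } R={ 1 } gives 1/2
step 3: add R to get BRR; options L={ 0 } R={ 1/2,1 } gives 1/4
step 4: add R to get BRRR; options L={ 0 } R={ 1/4,1/2,1 } gives 1/8
step 5: add R to get BRRRR; options L={ 0 } R={ 1/8,1/4,1/2,1 } gives 1/16
step 6: add B to get BRRRRB; options L={ 0,1/16 } R={ 1/8,1/4,1/2,1 } gives 3/32
step 7: add B to get BRRRRBB; options L={ 0,1/16,3/32 } R={ 1/8,1/4,1/2,1 } gives 7/64
step 8: add R to get BRRRRBBR; options L={ 0,1/16,3/32 } R={ 7/64,1/8,1/4,1/2,1 } gives 13/128
step 9: add R to get BRRRRBBRR; options L={ 0,1/16,3/32 } R={ 13/128,7/64,1/8,1/4,1/2,1 } gives 25/256
step 10: add B to get BRRRRBBRRB; options L={ 0,1/16,3/32,25/256 } R={ 13/128,7/64,1/8,1/4,1/2,1 } gives 51/512
step 11: add B to get BRRRRBBRRBB; options L={ 0,1/16,3/32,25/256,51/512 } R={ 13/128,7/64,1/8,1/4,1/2,1 } gives 103/1024
step 12: add B to get BRRRRBBRRBBB; options L={ 0,1/16,3/32,25/256,51/512,103/1024 } R={ 13/128,7/64,1/8,1/4,1/2,1 } gives 207/2048
step 13: add R to get BRRRRBBRRBBBR; options L={ 0,1/16,3/32,25/256,51/512,103/1024 } R={ 207/2048,13/128,7/64,1/8,1/4,1/2,1 } gives 413/4096
step 14: add B to get BRRRRBBRRBBBRB; options L={ 0,1/16,3/32,25/256,51/512,103/1024,413/4096 } R={ 207/2048,13/128,7/64,1/8,1/4,1/2,1 } gives 827/8192
step 15: add R to get BRRRRBBRRBBBRBR; options L={ 0,1/16,3/32,25/256,51/512,103/1024,413/4096 } R={ 827/8192,207/2048,13/128,7/64,1/8,1/4,1/2,1 } gives 1653/16384

1653/16384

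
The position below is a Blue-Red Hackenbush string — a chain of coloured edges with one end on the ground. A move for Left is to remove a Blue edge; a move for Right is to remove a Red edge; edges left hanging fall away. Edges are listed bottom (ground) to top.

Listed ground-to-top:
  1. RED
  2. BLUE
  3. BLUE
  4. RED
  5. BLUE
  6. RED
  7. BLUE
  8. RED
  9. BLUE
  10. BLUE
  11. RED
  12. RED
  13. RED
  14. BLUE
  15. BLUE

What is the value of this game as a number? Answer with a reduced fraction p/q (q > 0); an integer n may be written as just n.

Recurse on prefixes of the 15-edge string RED BLUE BLUE RED BLUE RED BLUE RED BLUE BLUE RED RED RED BLUE BLUE:
step 1: add RED to get R; options L={ ∅ } R={ 0 } -> -1
step 2: add BLUE to get RB; options L={ -1 } R={ 0 } -> -1/2
step 3: add BLUE to get RBB; options L={ -1,-1/2 } R={ 0 } -> -1/4
step 4: add RED to get RBBR; options L={ -1,-1/2 } R={ -1/4,0 } -> -3/8
step 5: add BLUE to get RBBRB; options L={ -1,-1/2,-3/8 } R={ -1/4,0 } -> -5/16
step 6: add RED to get RBBRBR; options L={ -1,-1/2,-3/8 } R={ -5/16,-1/4,0 } -> -11/32
step 7: add BLUE to get RBBRBRB; options L={ -1,-1/2,-3/8,-11/32 } R={ -5/16,-1/4,0 } -> -21/64
step 8: add RED to get RBBRBRBR; options L={ -1,-1/2,-3/8,-11/32 } R={ -21/64,-5/16,-1/4,0 } -> -43/128
step 9: add BLUE to get RBBRBRBRB; options L={ -1,-1/2,-3/8,-11/32,-43/128 } R={ -21/64,-5/16,-1/4,0 } -> -85/256
step 10: add BLUE to get RBBRBRBRBB; options L={ -1,-1/2,-3/8,-11/32,-43/128,-85/256 } R={ -21/64,-5/16,-1/4,0 } -> -169/512
step 11: add RED to get RBBRBRBRBBR; options L={ -1,-1/2,-3/8,-11/32,-43/128,-85/256 } R={ -169/512,-21/64,-5/16,-1/4,0 } -> -339/1024
step 12: add RED to get RBBRBRBRBBRR; options L={ -1,-1/2,-3/8,-11/32,-43/128,-85/256 } R={ -339/1024,-169/512,-21/64,-5/16,-1/4,0 } -> -679/2048
step 13: add RED to get RBBRBRBRBBRRR; options L={ -1,-1/2,-3/8,-11/32,-43/128,-85/256 } R={ -679/2048,-339/1024,-169/512,-21/64,-5/16,-1/4,0 } -> -1359/4096
step 14: add BLUE to get RBBRBRBRBBRRRB; options L={ -1,-1/2,-3/8,-11/32,-43/128,-85/256,-1359/4096 } R={ -679/2048,-339/1024,-169/512,-21/64,-5/16,-1/4,0 } -> -2717/8192
step 15: add BLUE to get RBBRBRBRBBRRRBB; options L={ -1,-1/2,-3/8,-11/32,-43/128,-85/256,-1359/4096,-2717/8192 } R={ -679/2048,-339/1024,-169/512,-21/64,-5/16,-1/4,0 } -> -5433/16384

-5433/16384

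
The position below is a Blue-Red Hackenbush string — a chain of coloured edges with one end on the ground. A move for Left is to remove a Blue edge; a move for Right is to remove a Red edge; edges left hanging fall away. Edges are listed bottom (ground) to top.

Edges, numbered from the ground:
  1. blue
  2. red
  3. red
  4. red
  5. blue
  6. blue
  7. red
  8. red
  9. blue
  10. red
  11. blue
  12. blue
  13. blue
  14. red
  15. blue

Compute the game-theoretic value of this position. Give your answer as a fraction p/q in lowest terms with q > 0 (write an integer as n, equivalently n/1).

3259/16384

step 1: add blue to get b; options L={ 0 } R={  } → 1
step 2: add red to get br; options L={ 0 } R={ 1 } → 1/2
step 3: add red to get brr; options L={ 0 } R={ 1/2,1 } → 1/4
step 4: add red to get brrr; options L={ 0 } R={ 1/4,1/2,1 } → 1/8
step 5: add blue to get brrrb; options L={ 0,1/8 } R={ 1/4,1/2,1 } → 3/16
step 6: add blue to get brrrbb; options L={ 0,1/8,3/16 } R={ 1/4,1/2,1 } → 7/32
step 7: add red to get brrrbbr; options L={ 0,1/8,3/16 } R={ 7/32,1/4,1/2,1 } → 13/64
step 8: add red to get brrrbbrr; options L={ 0,1/8,3/16 } R={ 13/64,7/32,1/4,1/2,1 } → 25/128
step 9: add blue to get brrrbbrrb; options L={ 0,1/8,3/16,25/128 } R={ 13/64,7/32,1/4,1/2,1 } → 51/256
step 10: add red to get brrrbbrrbr; options L={ 0,1/8,3/16,25/128 } R={ 51/256,13/64,7/32,1/4,1/2,1 } → 101/512
step 11: add blue to get brrrbbrrbrb; options L={ 0,1/8,3/16,25/128,101/512 } R={ 51/256,13/64,7/32,1/4,1/2,1 } → 203/1024
step 12: add blue to get brrrbbrrbrbb; options L={ 0,1/8,3/16,25/128,101/512,203/1024 } R={ 51/256,13/64,7/32,1/4,1/2,1 } → 407/2048
step 13: add blue to get brrrbbrrbrbbb; options L={ 0,1/8,3/16,25/128,101/512,203/1024,407/2048 } R={ 51/256,13/64,7/32,1/4,1/2,1 } → 815/4096
step 14: add red to get brrrbbrrbrbbbr; options L={ 0,1/8,3/16,25/128,101/512,203/1024,407/2048 } R={ 815/4096,51/256,13/64,7/32,1/4,1/2,1 } → 1629/8192
step 15: add blue to get brrrbbrrbrbbbrb; options L={ 0,1/8,3/16,25/128,101/512,203/1024,407/2048,1629/8192 } R={ 815/4096,51/256,13/64,7/32,1/4,1/2,1 } → 3259/16384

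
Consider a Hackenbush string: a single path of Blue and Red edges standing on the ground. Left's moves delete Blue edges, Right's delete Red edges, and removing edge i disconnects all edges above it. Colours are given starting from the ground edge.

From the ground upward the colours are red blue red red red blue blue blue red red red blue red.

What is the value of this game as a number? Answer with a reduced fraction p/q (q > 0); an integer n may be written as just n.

Prefix values for red blue red red red blue blue blue red red red blue red via {L|R} + simplicity:
r: Left { ∅ }, Right { 0 } ⇒ simplest -1
rb: Left { -1 }, Right { 0 } ⇒ simplest -1/2
rbr: Left { -1 }, Right { -1/2; 0 } ⇒ simplest -3/4
rbrr: Left { -1 }, Right { -3/4; -1/2; 0 } ⇒ simplest -7/8
rbrrr: Left { -1 }, Right { -7/8; -3/4; -1/2; 0 } ⇒ simplest -15/16
rbrrrb: Left { -1; -15/16 }, Right { -7/8; -3/4; -1/2; 0 } ⇒ simplest -29/32
rbrrrbb: Left { -1; -15/16; -29/32 }, Right { -7/8; -3/4; -1/2; 0 } ⇒ simplest -57/64
rbrrrbbb: Left { -1; -15/16; -29/32; -57/64 }, Right { -7/8; -3/4; -1/2; 0 } ⇒ simplest -113/128
rbrrrbbbr: Left { -1; -15/16; -29/32; -57/64 }, Right { -113/128; -7/8; -3/4; -1/2; 0 } ⇒ simplest -227/256
rbrrrbbbrr: Left { -1; -15/16; -29/32; -57/64 }, Right { -227/256; -113/128; -7/8; -3/4; -1/2; 0 } ⇒ simplest -455/512
rbrrrbbbrrr: Left { -1; -15/16; -29/32; -57/64 }, Right { -455/512; -227/256; -113/128; -7/8; -3/4; -1/2; 0 } ⇒ simplest -911/1024
rbrrrbbbrrrb: Left { -1; -15/16; -29/32; -57/64; -911/1024 }, Right { -455/512; -227/256; -113/128; -7/8; -3/4; -1/2; 0 } ⇒ simplest -1821/2048
rbrrrbbbrrrbr: Left { -1; -15/16; -29/32; -57/64; -911/1024 }, Right { -1821/2048; -455/512; -227/256; -113/128; -7/8; -3/4; -1/2; 0 } ⇒ simplest -3643/4096

-3643/4096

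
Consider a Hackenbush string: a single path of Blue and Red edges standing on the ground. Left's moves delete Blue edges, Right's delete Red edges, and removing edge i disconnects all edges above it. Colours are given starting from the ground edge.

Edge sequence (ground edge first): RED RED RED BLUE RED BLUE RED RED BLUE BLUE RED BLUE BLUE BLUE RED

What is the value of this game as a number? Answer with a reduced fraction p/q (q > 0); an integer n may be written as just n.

Recurse on prefixes of the 15-edge string RED RED RED BLUE RED BLUE RED RED BLUE BLUE RED BLUE BLUE BLUE RED:
g(R) = { — | 0 } -> -1
g(RR) = { — | -1,0 } -> -2
g(RRR) = { — | -2,-1,0 } -> -3
g(RRRB) = { -3 | -2,-1,0 } -> -5/2
g(RRRBR) = { -3 | -5/2,-2,-1,0 } -> -11/4
g(RRRBRB) = { -3,-11/4 | -5/2,-2,-1,0 } -> -21/8
g(RRRBRBR) = { -3,-11/4 | -21/8,-5/2,-2,-1,0 } -> -43/16
g(RRRBRBRR) = { -3,-11/4 | -43/16,-21/8,-5/2,-2,-1,0 } -> -87/32
g(RRRBRBRRB) = { -3,-11/4,-87/32 | -43/16,-21/8,-5/2,-2,-1,0 } -> -173/64
g(RRRBRBRRBB) = { -3,-11/4,-87/32,-173/64 | -43/16,-21/8,-5/2,-2,-1,0 } -> -345/128
g(RRRBRBRRBBR) = { -3,-11/4,-87/32,-173/64 | -345/128,-43/16,-21/8,-5/2,-2,-1,0 } -> -691/256
g(RRRBRBRRBBRB) = { -3,-11/4,-87/32,-173/64,-691/256 | -345/128,-43/16,-21/8,-5/2,-2,-1,0 } -> -1381/512
g(RRRBRBRRBBRBB) = { -3,-11/4,-87/32,-173/64,-691/256,-1381/512 | -345/128,-43/16,-21/8,-5/2,-2,-1,0 } -> -2761/1024
g(RRRBRBRRBBRBBB) = { -3,-11/4,-87/32,-173/64,-691/256,-1381/512,-2761/1024 | -345/128,-43/16,-21/8,-5/2,-2,-1,0 } -> -5521/2048
g(RRRBRBRRBBRBBBR) = { -3,-11/4,-87/32,-173/64,-691/256,-1381/512,-2761/1024 | -5521/2048,-345/128,-43/16,-21/8,-5/2,-2,-1,0 } -> -11043/4096

-11043/4096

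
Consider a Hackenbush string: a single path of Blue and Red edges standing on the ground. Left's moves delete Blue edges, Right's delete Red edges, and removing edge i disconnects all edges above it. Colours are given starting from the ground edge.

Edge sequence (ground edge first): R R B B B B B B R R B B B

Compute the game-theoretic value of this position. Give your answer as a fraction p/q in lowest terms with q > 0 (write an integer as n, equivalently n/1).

-2097/2048

Recurse on prefixes of the 13-edge string R R B B B B B B R R B B B:
G(R) = { — | 0 } so -1
G(RR) = { — | -1 0 } so -2
G(RRB) = { -2 | -1 0 } so -3/2
G(RRBB) = { -2 -3/2 | -1 0 } so -5/4
G(RRBBB) = { -2 -3/2 -5/4 | -1 0 } so -9/8
G(RRBBBB) = { -2 -3/2 -5/4 -9/8 | -1 0 } so -17/16
G(RRBBBBB) = { -2 -3/2 -5/4 -9/8 -17/16 | -1 0 } so -33/32
G(RRBBBBBB) = { -2 -3/2 -5/4 -9/8 -17/16 -33/32 | -1 0 } so -65/64
G(RRBBBBBBR) = { -2 -3/2 -5/4 -9/8 -17/16 -33/32 | -65/64 -1 0 } so -131/128
G(RRBBBBBBRR) = { -2 -3/2 -5/4 -9/8 -17/16 -33/32 | -131/128 -65/64 -1 0 } so -263/256
G(RRBBBBBBRRB) = { -2 -3/2 -5/4 -9/8 -17/16 -33/32 -263/256 | -131/128 -65/64 -1 0 } so -525/512
G(RRBBBBBBRRBB) = { -2 -3/2 -5/4 -9/8 -17/16 -33/32 -263/256 -525/512 | -131/128 -65/64 -1 0 } so -1049/1024
G(RRBBBBBBRRBBB) = { -2 -3/2 -5/4 -9/8 -17/16 -33/32 -263/256 -525/512 -1049/1024 | -131/128 -65/64 -1 0 } so -2097/2048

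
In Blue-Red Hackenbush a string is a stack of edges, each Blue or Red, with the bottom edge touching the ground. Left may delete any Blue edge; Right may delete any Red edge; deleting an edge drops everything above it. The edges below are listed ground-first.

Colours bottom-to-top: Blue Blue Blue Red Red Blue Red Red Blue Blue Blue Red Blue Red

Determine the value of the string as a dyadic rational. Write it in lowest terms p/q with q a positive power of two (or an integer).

4725/2048

edge 1 of 14 (Blue): { 0 | (no moves) } → 1
edge 2 of 14 (Blue): { 0; 1 | (no moves) } → 2
edge 3 of 14 (Blue): { 0; 1; 2 | (no moves) } → 3
edge 4 of 14 (Red): { 0; 1; 2 | 3 } → 5/2
edge 5 of 14 (Red): { 0; 1; 2 | 5/2; 3 } → 9/4
edge 6 of 14 (Blue): { 0; 1; 2; 9/4 | 5/2; 3 } → 19/8
edge 7 of 14 (Red): { 0; 1; 2; 9/4 | 19/8; 5/2; 3 } → 37/16
edge 8 of 14 (Red): { 0; 1; 2; 9/4 | 37/16; 19/8; 5/2; 3 } → 73/32
edge 9 of 14 (Blue): { 0; 1; 2; 9/4; 73/32 | 37/16; 19/8; 5/2; 3 } → 147/64
edge 10 of 14 (Blue): { 0; 1; 2; 9/4; 73/32; 147/64 | 37/16; 19/8; 5/2; 3 } → 295/128
edge 11 of 14 (Blue): { 0; 1; 2; 9/4; 73/32; 147/64; 295/128 | 37/16; 19/8; 5/2; 3 } → 591/256
edge 12 of 14 (Red): { 0; 1; 2; 9/4; 73/32; 147/64; 295/128 | 591/256; 37/16; 19/8; 5/2; 3 } → 1181/512
edge 13 of 14 (Blue): { 0; 1; 2; 9/4; 73/32; 147/64; 295/128; 1181/512 | 591/256; 37/16; 19/8; 5/2; 3 } → 2363/1024
edge 14 of 14 (Red): { 0; 1; 2; 9/4; 73/32; 147/64; 295/128; 1181/512 | 2363/1024; 591/256; 37/16; 19/8; 5/2; 3 } → 4725/2048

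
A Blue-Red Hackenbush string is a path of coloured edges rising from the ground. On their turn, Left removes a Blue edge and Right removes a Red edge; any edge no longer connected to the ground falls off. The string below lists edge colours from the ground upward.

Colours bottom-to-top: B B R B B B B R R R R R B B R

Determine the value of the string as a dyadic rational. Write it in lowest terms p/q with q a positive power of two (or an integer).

15885/8192

val(B) = { 0 | (no moves) } so 1
val(BB) = { 0 1 | (no moves) } so 2
val(BBR) = { 0 1 | 2 } so 3/2
val(BBRB) = { 0 1 3/2 | 2 } so 7/4
val(BBRBB) = { 0 1 3/2 7/4 | 2 } so 15/8
val(BBRBBB) = { 0 1 3/2 7/4 15/8 | 2 } so 31/16
val(BBRBBBB) = { 0 1 3/2 7/4 15/8 31/16 | 2 } so 63/32
val(BBRBBBBR) = { 0 1 3/2 7/4 15/8 31/16 | 63/32 2 } so 125/64
val(BBRBBBBRR) = { 0 1 3/2 7/4 15/8 31/16 | 125/64 63/32 2 } so 249/128
val(BBRBBBBRRR) = { 0 1 3/2 7/4 15/8 31/16 | 249/128 125/64 63/32 2 } so 497/256
val(BBRBBBBRRRR) = { 0 1 3/2 7/4 15/8 31/16 | 497/256 249/128 125/64 63/32 2 } so 993/512
val(BBRBBBBRRRRR) = { 0 1 3/2 7/4 15/8 31/16 | 993/512 497/256 249/128 125/64 63/32 2 } so 1985/1024
val(BBRBBBBRRRRRB) = { 0 1 3/2 7/4 15/8 31/16 1985/1024 | 993/512 497/256 249/128 125/64 63/32 2 } so 3971/2048
val(BBRBBBBRRRRRBB) = { 0 1 3/2 7/4 15/8 31/16 1985/1024 3971/2048 | 993/512 497/256 249/128 125/64 63/32 2 } so 7943/4096
val(BBRBBBBRRRRRBBR) = { 0 1 3/2 7/4 15/8 31/16 1985/1024 3971/2048 | 7943/4096 993/512 497/256 249/128 125/64 63/32 2 } so 15885/8192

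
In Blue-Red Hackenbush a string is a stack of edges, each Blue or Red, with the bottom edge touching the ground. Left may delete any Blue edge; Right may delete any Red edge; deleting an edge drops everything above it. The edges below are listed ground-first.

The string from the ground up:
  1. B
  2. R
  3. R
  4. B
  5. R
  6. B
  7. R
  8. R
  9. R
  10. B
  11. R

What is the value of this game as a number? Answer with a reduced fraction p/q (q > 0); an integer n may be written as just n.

step 1: add B to get B; options L={ 0 } R={ (no moves) } = 1
step 2: add R to get BR; options L={ 0 } R={ 1 } = 1/2
step 3: add R to get BRR; options L={ 0 } R={ 1/2; 1 } = 1/4
step 4: add B to get BRRB; options L={ 0; 1/4 } R={ 1/2; 1 } = 3/8
step 5: add R to get BRRBR; options L={ 0; 1/4 } R={ 3/8; 1/2; 1 } = 5/16
step 6: add B to get BRRBRB; options L={ 0; 1/4; 5/16 } R={ 3/8; 1/2; 1 } = 11/32
step 7: add R to get BRRBRBR; options L={ 0; 1/4; 5/16 } R={ 11/32; 3/8; 1/2; 1 } = 21/64
step 8: add R to get BRRBRBRR; options L={ 0; 1/4; 5/16 } R={ 21/64; 11/32; 3/8; 1/2; 1 } = 41/128
step 9: add R to get BRRBRBRRR; options L={ 0; 1/4; 5/16 } R={ 41/128; 21/64; 11/32; 3/8; 1/2; 1 } = 81/256
step 10: add B to get BRRBRBRRRB; options L={ 0; 1/4; 5/16; 81/256 } R={ 41/128; 21/64; 11/32; 3/8; 1/2; 1 } = 163/512
step 11: add R to get BRRBRBRRRBR; options L={ 0; 1/4; 5/16; 81/256 } R={ 163/512; 41/128; 21/64; 11/32; 3/8; 1/2; 1 } = 325/1024

325/1024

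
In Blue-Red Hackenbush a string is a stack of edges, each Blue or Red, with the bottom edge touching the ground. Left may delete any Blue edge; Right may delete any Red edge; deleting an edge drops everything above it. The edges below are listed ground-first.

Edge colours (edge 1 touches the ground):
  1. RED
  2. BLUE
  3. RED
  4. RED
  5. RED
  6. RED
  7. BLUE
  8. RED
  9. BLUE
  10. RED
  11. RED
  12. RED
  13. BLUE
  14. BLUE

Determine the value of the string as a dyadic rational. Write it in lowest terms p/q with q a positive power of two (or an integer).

1 of 14 · R · max L −∞ · min R 0 gives -1
2 of 14 · RB · max L -1 · min R 0 gives -1/2
3 of 14 · RBR · max L -1 · min R -1/2 gives -3/4
4 of 14 · RBRR · max L -1 · min R -3/4 gives -7/8
5 of 14 · RBRRR · max L -1 · min R -7/8 gives -15/16
6 of 14 · RBRRRR · max L -1 · min R -15/16 gives -31/32
7 of 14 · RBRRRRB · max L -31/32 · min R -15/16 gives -61/64
8 of 14 · RBRRRRBR · max L -31/32 · min R -61/64 gives -123/128
9 of 14 · RBRRRRBRB · max L -123/128 · min R -61/64 gives -245/256
10 of 14 · RBRRRRBRBR · max L -123/128 · min R -245/256 gives -491/512
11 of 14 · RBRRRRBRBRR · max L -123/128 · min R -491/512 gives -983/1024
12 of 14 · RBRRRRBRBRRR · max L -123/128 · min R -983/1024 gives -1967/2048
13 of 14 · RBRRRRBRBRRRB · max L -1967/2048 · min R -983/1024 gives -3933/4096
14 of 14 · RBRRRRBRBRRRBB · max L -3933/4096 · min R -983/1024 gives -7865/8192

-7865/8192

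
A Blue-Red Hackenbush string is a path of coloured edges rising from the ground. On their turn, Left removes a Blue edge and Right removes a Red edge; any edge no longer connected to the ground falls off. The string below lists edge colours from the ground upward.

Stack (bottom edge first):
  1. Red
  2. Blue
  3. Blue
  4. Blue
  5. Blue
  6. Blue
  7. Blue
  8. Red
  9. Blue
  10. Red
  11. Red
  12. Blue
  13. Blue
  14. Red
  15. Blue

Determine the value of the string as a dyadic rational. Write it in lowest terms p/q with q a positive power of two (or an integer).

-357/16384

val_1 [R]  L=[(no moves)]  R=[0]  — -1
val_2 [RB]  L=[-1]  R=[0]  — -1/2
val_3 [RBB]  L=[-1,-1/2]  R=[0]  — -1/4
val_4 [RBBB]  L=[-1,-1/2,-1/4]  R=[0]  — -1/8
val_5 [RBBBB]  L=[-1,-1/2,-1/4,-1/8]  R=[0]  — -1/16
val_6 [RBBBBB]  L=[-1,-1/2,-1/4,-1/8,-1/16]  R=[0]  — -1/32
val_7 [RBBBBBB]  L=[-1,-1/2,-1/4,-1/8,-1/16,-1/32]  R=[0]  — -1/64
val_8 [RBBBBBBR]  L=[-1,-1/2,-1/4,-1/8,-1/16,-1/32]  R=[-1/64,0]  — -3/128
val_9 [RBBBBBBRB]  L=[-1,-1/2,-1/4,-1/8,-1/16,-1/32,-3/128]  R=[-1/64,0]  — -5/256
val_10 [RBBBBBBRBR]  L=[-1,-1/2,-1/4,-1/8,-1/16,-1/32,-3/128]  R=[-5/256,-1/64,0]  — -11/512
val_11 [RBBBBBBRBRR]  L=[-1,-1/2,-1/4,-1/8,-1/16,-1/32,-3/128]  R=[-11/512,-5/256,-1/64,0]  — -23/1024
val_12 [RBBBBBBRBRRB]  L=[-1,-1/2,-1/4,-1/8,-1/16,-1/32,-3/128,-23/1024]  R=[-11/512,-5/256,-1/64,0]  — -45/2048
val_13 [RBBBBBBRBRRBB]  L=[-1,-1/2,-1/4,-1/8,-1/16,-1/32,-3/128,-23/1024,-45/2048]  R=[-11/512,-5/256,-1/64,0]  — -89/4096
val_14 [RBBBBBBRBRRBBR]  L=[-1,-1/2,-1/4,-1/8,-1/16,-1/32,-3/128,-23/1024,-45/2048]  R=[-89/4096,-11/512,-5/256,-1/64,0]  — -179/8192
val_15 [RBBBBBBRBRRBBRB]  L=[-1,-1/2,-1/4,-1/8,-1/16,-1/32,-3/128,-23/1024,-45/2048,-179/8192]  R=[-89/4096,-11/512,-5/256,-1/64,0]  — -357/16384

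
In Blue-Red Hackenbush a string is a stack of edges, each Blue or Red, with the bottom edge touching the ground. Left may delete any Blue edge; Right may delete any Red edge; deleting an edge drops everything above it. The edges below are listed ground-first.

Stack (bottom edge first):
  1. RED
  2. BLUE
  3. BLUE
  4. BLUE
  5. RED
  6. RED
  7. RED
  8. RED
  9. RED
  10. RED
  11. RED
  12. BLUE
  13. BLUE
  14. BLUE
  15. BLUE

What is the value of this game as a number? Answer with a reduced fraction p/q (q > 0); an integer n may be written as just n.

Prefix values for RED BLUE BLUE BLUE RED RED RED RED RED RED RED BLUE BLUE BLUE BLUE via {L|R} + simplicity:
g(R) = {  | 0 } so -1
g(RB) = { -1 | 0 } so -1/2
g(RBB) = { -1 -1/2 | 0 } so -1/4
g(RBBB) = { -1 -1/2 -1/4 | 0 } so -1/8
g(RBBBR) = { -1 -1/2 -1/4 | -1/8 0 } so -3/16
g(RBBBRR) = { -1 -1/2 -1/4 | -3/16 -1/8 0 } so -7/32
g(RBBBRRR) = { -1 -1/2 -1/4 | -7/32 -3/16 -1/8 0 } so -15/64
g(RBBBRRRR) = { -1 -1/2 -1/4 | -15/64 -7/32 -3/16 -1/8 0 } so -31/128
g(RBBBRRRRR) = { -1 -1/2 -1/4 | -31/128 -15/64 -7/32 -3/16 -1/8 0 } so -63/256
g(RBBBRRRRRR) = { -1 -1/2 -1/4 | -63/256 -31/128 -15/64 -7/32 -3/16 -1/8 0 } so -127/512
g(RBBBRRRRRRR) = { -1 -1/2 -1/4 | -127/512 -63/256 -31/128 -15/64 -7/32 -3/16 -1/8 0 } so -255/1024
g(RBBBRRRRRRRB) = { -1 -1/2 -1/4 -255/1024 | -127/512 -63/256 -31/128 -15/64 -7/32 -3/16 -1/8 0 } so -509/2048
g(RBBBRRRRRRRBB) = { -1 -1/2 -1/4 -255/1024 -509/2048 | -127/512 -63/256 -31/128 -15/64 -7/32 -3/16 -1/8 0 } so -1017/4096
g(RBBBRRRRRRRBBB) = { -1 -1/2 -1/4 -255/1024 -509/2048 -1017/4096 | -127/512 -63/256 -31/128 -15/64 -7/32 -3/16 -1/8 0 } so -2033/8192
g(RBBBRRRRRRRBBBB) = { -1 -1/2 -1/4 -255/1024 -509/2048 -1017/4096 -2033/8192 | -127/512 -63/256 -31/128 -15/64 -7/32 -3/16 -1/8 0 } so -4065/16384

-4065/16384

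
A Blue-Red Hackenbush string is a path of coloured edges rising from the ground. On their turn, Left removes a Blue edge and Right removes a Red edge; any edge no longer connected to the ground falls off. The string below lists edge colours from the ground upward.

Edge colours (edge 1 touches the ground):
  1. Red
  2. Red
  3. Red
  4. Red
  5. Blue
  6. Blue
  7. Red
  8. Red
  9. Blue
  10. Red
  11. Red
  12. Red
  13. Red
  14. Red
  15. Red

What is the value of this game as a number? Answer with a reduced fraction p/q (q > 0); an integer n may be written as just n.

-7039/2048

step 1: add Red to get R; options L={ none } R={ 0 } → -1
step 2: add Red to get RR; options L={ none } R={ -1, 0 } → -2
step 3: add Red to get RRR; options L={ none } R={ -2, -1, 0 } → -3
step 4: add Red to get RRRR; options L={ none } R={ -3, -2, -1, 0 } → -4
step 5: add Blue to get RRRRB; options L={ -4 } R={ -3, -2, -1, 0 } → -7/2
step 6: add Blue to get RRRRBB; options L={ -4, -7/2 } R={ -3, -2, -1, 0 } → -13/4
step 7: add Red to get RRRRBBR; options L={ -4, -7/2 } R={ -13/4, -3, -2, -1, 0 } → -27/8
step 8: add Red to get RRRRBBRR; options L={ -4, -7/2 } R={ -27/8, -13/4, -3, -2, -1, 0 } → -55/16
step 9: add Blue to get RRRRBBRRB; options L={ -4, -7/2, -55/16 } R={ -27/8, -13/4, -3, -2, -1, 0 } → -109/32
step 10: add Red to get RRRRBBRRBR; options L={ -4, -7/2, -55/16 } R={ -109/32, -27/8, -13/4, -3, -2, -1, 0 } → -219/64
step 11: add Red to get RRRRBBRRBRR; options L={ -4, -7/2, -55/16 } R={ -219/64, -109/32, -27/8, -13/4, -3, -2, -1, 0 } → -439/128
step 12: add Red to get RRRRBBRRBRRR; options L={ -4, -7/2, -55/16 } R={ -439/128, -219/64, -109/32, -27/8, -13/4, -3, -2, -1, 0 } → -879/256
step 13: add Red to get RRRRBBRRBRRRR; options L={ -4, -7/2, -55/16 } R={ -879/256, -439/128, -219/64, -109/32, -27/8, -13/4, -3, -2, -1, 0 } → -1759/512
step 14: add Red to get RRRRBBRRBRRRRR; options L={ -4, -7/2, -55/16 } R={ -1759/512, -879/256, -439/128, -219/64, -109/32, -27/8, -13/4, -3, -2, -1, 0 } → -3519/1024
step 15: add Red to get RRRRBBRRBRRRRRR; options L={ -4, -7/2, -55/16 } R={ -3519/1024, -1759/512, -879/256, -439/128, -219/64, -109/32, -27/8, -13/4, -3, -2, -1, 0 } → -7039/2048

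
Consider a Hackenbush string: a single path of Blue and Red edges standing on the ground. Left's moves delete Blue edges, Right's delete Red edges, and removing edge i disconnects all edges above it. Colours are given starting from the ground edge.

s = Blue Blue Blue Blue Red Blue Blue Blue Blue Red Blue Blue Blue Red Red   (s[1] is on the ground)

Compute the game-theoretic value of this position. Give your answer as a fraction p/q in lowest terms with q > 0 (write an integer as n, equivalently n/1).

Prefix values for Blue Blue Blue Blue Red Blue Blue Blue Blue Red Blue Blue Blue Red Red via {L|R} + simplicity:
1 of 15 · B · max L 0 · min R +∞ = 1
2 of 15 · BB · max L 1 · min R +∞ = 2
3 of 15 · BBB · max L 2 · min R +∞ = 3
4 of 15 · BBBB · max L 3 · min R +∞ = 4
5 of 15 · BBBBR · max L 3 · min R 4 = 7/2
6 of 15 · BBBBRB · max L 7/2 · min R 4 = 15/4
7 of 15 · BBBBRBB · max L 15/4 · min R 4 = 31/8
8 of 15 · BBBBRBBB · max L 31/8 · min R 4 = 63/16
9 of 15 · BBBBRBBBB · max L 63/16 · min R 4 = 127/32
10 of 15 · BBBBRBBBBR · max L 63/16 · min R 127/32 = 253/64
11 of 15 · BBBBRBBBBRB · max L 253/64 · min R 127/32 = 507/128
12 of 15 · BBBBRBBBBRBB · max L 507/128 · min R 127/32 = 1015/256
13 of 15 · BBBBRBBBBRBBB · max L 1015/256 · min R 127/32 = 2031/512
14 of 15 · BBBBRBBBBRBBBR · max L 1015/256 · min R 2031/512 = 4061/1024
15 of 15 · BBBBRBBBBRBBBRR · max L 1015/256 · min R 4061/1024 = 8121/2048

8121/2048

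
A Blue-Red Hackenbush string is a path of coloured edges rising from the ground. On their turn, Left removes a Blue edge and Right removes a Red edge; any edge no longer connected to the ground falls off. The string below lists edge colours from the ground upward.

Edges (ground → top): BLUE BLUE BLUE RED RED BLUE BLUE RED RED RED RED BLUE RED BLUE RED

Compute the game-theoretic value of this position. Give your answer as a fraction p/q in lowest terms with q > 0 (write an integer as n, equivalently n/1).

9749/4096

step 1: add BLUE to get B; options L={ 0 } R={  } gives 1
step 2: add BLUE to get BB; options L={ 0 1 } R={  } gives 2
step 3: add BLUE to get BBB; options L={ 0 1 2 } R={  } gives 3
step 4: add RED to get BBBR; options L={ 0 1 2 } R={ 3 } gives 5/2
step 5: add RED to get BBBRR; options L={ 0 1 2 } R={ 5/2 3 } gives 9/4
step 6: add BLUE to get BBBRRB; options L={ 0 1 2 9/4 } R={ 5/2 3 } gives 19/8
step 7: add BLUE to get BBBRRBB; options L={ 0 1 2 9/4 19/8 } R={ 5/2 3 } gives 39/16
step 8: add RED to get BBBRRBBR; options L={ 0 1 2 9/4 19/8 } R={ 39/16 5/2 3 } gives 77/32
step 9: add RED to get BBBRRBBRR; options L={ 0 1 2 9/4 19/8 } R={ 77/32 39/16 5/2 3 } gives 153/64
step 10: add RED to get BBBRRBBRRR; options L={ 0 1 2 9/4 19/8 } R={ 153/64 77/32 39/16 5/2 3 } gives 305/128
step 11: add RED to get BBBRRBBRRRR; options L={ 0 1 2 9/4 19/8 } R={ 305/128 153/64 77/32 39/16 5/2 3 } gives 609/256
step 12: add BLUE to get BBBRRBBRRRRB; options L={ 0 1 2 9/4 19/8 609/256 } R={ 305/128 153/64 77/32 39/16 5/2 3 } gives 1219/512
step 13: add RED to get BBBRRBBRRRRBR; options L={ 0 1 2 9/4 19/8 609/256 } R={ 1219/512 305/128 153/64 77/32 39/16 5/2 3 } gives 2437/1024
step 14: add BLUE to get BBBRRBBRRRRBRB; options L={ 0 1 2 9/4 19/8 609/256 2437/1024 } R={ 1219/512 305/128 153/64 77/32 39/16 5/2 3 } gives 4875/2048
step 15: add RED to get BBBRRBBRRRRBRBR; options L={ 0 1 2 9/4 19/8 609/256 2437/1024 } R={ 4875/2048 1219/512 305/128 153/64 77/32 39/16 5/2 3 } gives 9749/4096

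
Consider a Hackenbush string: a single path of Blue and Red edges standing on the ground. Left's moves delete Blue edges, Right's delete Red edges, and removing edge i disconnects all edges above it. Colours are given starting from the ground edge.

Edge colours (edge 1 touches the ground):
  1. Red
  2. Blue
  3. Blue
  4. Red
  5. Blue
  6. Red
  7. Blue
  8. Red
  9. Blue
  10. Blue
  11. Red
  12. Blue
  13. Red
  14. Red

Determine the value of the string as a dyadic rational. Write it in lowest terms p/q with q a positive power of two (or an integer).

-2711/8192

Build v(s[:k]) for k = 1..14, string s = Red Blue Blue Red Blue Red Blue Red Blue Blue Red Blue Red Red.
v_1 [R]  L=[]  R=[0]  -> -1
v_2 [RB]  L=[-1]  R=[0]  -> -1/2
v_3 [RBB]  L=[-1,-1/2]  R=[0]  -> -1/4
v_4 [RBBR]  L=[-1,-1/2]  R=[-1/4,0]  -> -3/8
v_5 [RBBRB]  L=[-1,-1/2,-3/8]  R=[-1/4,0]  -> -5/16
v_6 [RBBRBR]  L=[-1,-1/2,-3/8]  R=[-5/16,-1/4,0]  -> -11/32
v_7 [RBBRBRB]  L=[-1,-1/2,-3/8,-11/32]  R=[-5/16,-1/4,0]  -> -21/64
v_8 [RBBRBRBR]  L=[-1,-1/2,-3/8,-11/32]  R=[-21/64,-5/16,-1/4,0]  -> -43/128
v_9 [RBBRBRBRB]  L=[-1,-1/2,-3/8,-11/32,-43/128]  R=[-21/64,-5/16,-1/4,0]  -> -85/256
v_10 [RBBRBRBRBB]  L=[-1,-1/2,-3/8,-11/32,-43/128,-85/256]  R=[-21/64,-5/16,-1/4,0]  -> -169/512
v_11 [RBBRBRBRBBR]  L=[-1,-1/2,-3/8,-11/32,-43/128,-85/256]  R=[-169/512,-21/64,-5/16,-1/4,0]  -> -339/1024
v_12 [RBBRBRBRBBRB]  L=[-1,-1/2,-3/8,-11/32,-43/128,-85/256,-339/1024]  R=[-169/512,-21/64,-5/16,-1/4,0]  -> -677/2048
v_13 [RBBRBRBRBBRBR]  L=[-1,-1/2,-3/8,-11/32,-43/128,-85/256,-339/1024]  R=[-677/2048,-169/512,-21/64,-5/16,-1/4,0]  -> -1355/4096
v_14 [RBBRBRBRBBRBRR]  L=[-1,-1/2,-3/8,-11/32,-43/128,-85/256,-339/1024]  R=[-1355/4096,-677/2048,-169/512,-21/64,-5/16,-1/4,0]  -> -2711/8192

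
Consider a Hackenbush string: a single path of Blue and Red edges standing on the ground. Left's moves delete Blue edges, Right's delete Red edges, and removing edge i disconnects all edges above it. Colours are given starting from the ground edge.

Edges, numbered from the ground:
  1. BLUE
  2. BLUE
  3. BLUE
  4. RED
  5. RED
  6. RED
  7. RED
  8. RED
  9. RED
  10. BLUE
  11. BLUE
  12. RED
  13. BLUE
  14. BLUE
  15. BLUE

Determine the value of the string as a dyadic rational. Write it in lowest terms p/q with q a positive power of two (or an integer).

B: Left { 0 }, Right {  } — simplest 1
BB: Left { 0, 1 }, Right {  } — simplest 2
BBB: Left { 0, 1, 2 }, Right {  } — simplest 3
BBBR: Left { 0, 1, 2 }, Right { 3 } — simplest 5/2
BBBRR: Left { 0, 1, 2 }, Right { 5/2, 3 } — simplest 9/4
BBBRRR: Left { 0, 1, 2 }, Right { 9/4, 5/2, 3 } — simplest 17/8
BBBRRRR: Left { 0, 1, 2 }, Right { 17/8, 9/4, 5/2, 3 } — simplest 33/16
BBBRRRRR: Left { 0, 1, 2 }, Right { 33/16, 17/8, 9/4, 5/2, 3 } — simplest 65/32
BBBRRRRRR: Left { 0, 1, 2 }, Right { 65/32, 33/16, 17/8, 9/4, 5/2, 3 } — simplest 129/64
BBBRRRRRRB: Left { 0, 1, 2, 129/64 }, Right { 65/32, 33/16, 17/8, 9/4, 5/2, 3 } — simplest 259/128
BBBRRRRRRBB: Left { 0, 1, 2, 129/64, 259/128 }, Right { 65/32, 33/16, 17/8, 9/4, 5/2, 3 } — simplest 519/256
BBBRRRRRRBBR: Left { 0, 1, 2, 129/64, 259/128 }, Right { 519/256, 65/32, 33/16, 17/8, 9/4, 5/2, 3 } — simplest 1037/512
BBBRRRRRRBBRB: Left { 0, 1, 2, 129/64, 259/128, 1037/512 }, Right { 519/256, 65/32, 33/16, 17/8, 9/4, 5/2, 3 } — simplest 2075/1024
BBBRRRRRRBBRBB: Left { 0, 1, 2, 129/64, 259/128, 1037/512, 2075/1024 }, Right { 519/256, 65/32, 33/16, 17/8, 9/4, 5/2, 3 } — simplest 4151/2048
BBBRRRRRRBBRBBB: Left { 0, 1, 2, 129/64, 259/128, 1037/512, 2075/1024, 4151/2048 }, Right { 519/256, 65/32, 33/16, 17/8, 9/4, 5/2, 3 } — simplest 8303/4096

8303/4096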